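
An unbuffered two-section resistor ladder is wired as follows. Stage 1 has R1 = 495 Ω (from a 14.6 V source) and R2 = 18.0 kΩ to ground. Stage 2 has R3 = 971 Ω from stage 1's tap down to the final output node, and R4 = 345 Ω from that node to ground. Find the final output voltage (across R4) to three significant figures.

Stage 2 presents R3+R4 = 1316 Ω as a load on stage 1's tap.
Stage 1's lower leg becomes R2‖(R3+R4) = 1226 Ω, so V_mid = 14.6 × 1226/1721 = 10.40 V.
Stage 2 is itself unloaded: V_out = V_mid × R4/(R3+R4) = 10.40 × 345/1316 = 2.73 V.

V_out ≈ 2.73 V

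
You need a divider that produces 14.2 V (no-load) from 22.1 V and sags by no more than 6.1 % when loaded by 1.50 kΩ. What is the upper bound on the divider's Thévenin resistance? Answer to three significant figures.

Loading drop = R_th/(R_th + R_L) ≤ 0.0610, so R_th ≤ R_L · ε/(1−ε) = 1.50 kΩ × 0.0610/0.9390 = 97.4 Ω.

R_th ≤ 97.4 Ω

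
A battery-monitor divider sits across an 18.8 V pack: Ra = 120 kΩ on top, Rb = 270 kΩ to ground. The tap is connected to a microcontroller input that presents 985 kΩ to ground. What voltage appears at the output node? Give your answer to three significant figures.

The load sits in parallel with Rb: Rb‖R_L = (270 × 985) / (270 + 985) = 211.9 kΩ.
V_out = 18.8 × 211.9 / (120 + 211.9) = 18.8 × 211.9/331.9 = 12.0 V.

V_out ≈ 12.0 V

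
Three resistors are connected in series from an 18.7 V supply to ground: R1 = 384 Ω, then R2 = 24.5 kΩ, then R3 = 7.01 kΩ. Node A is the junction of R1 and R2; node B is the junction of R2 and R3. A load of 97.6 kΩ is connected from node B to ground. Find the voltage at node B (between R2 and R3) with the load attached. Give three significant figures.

V ≈ 3.89 V

At node B, R3 is in parallel with the load: R3‖R_L = 6540 Ω.
Below node A the resistance is R2 + (R3‖R_L) = 31040 Ω, so V_A = 18.7 × 31040/31420 = 18.47 V.
Then V_B = V_A × (R3‖R_L)/(R2 + R3‖R_L) = 18.47 × 6540/31040 = 3.89 V.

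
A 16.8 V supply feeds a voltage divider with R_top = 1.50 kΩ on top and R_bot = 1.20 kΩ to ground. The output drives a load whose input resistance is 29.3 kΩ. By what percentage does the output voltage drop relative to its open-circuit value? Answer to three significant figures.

2.22 %

The divider's output (Thévenin) resistance is R_top‖R_bot = 0.6667 kΩ.
Fractional drop under load = R_th/(R_th + R_L) = 0.6667 / (0.6667 + 29.3) = 0.02225.
So the output falls by 2.22 %.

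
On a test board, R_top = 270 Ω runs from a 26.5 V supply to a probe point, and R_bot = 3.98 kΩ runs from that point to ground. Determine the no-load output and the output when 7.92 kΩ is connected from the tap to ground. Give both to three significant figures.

Open-circuit: V = 26.5 × 3980/(270 + 3980) = 24.8 V.
With the load, R_bot becomes R_bot‖R_L = 2649 Ω, so V = 26.5 × 2649/2919 = 24.0 V.

Unloaded: 24.8 V; loaded: 24.0 V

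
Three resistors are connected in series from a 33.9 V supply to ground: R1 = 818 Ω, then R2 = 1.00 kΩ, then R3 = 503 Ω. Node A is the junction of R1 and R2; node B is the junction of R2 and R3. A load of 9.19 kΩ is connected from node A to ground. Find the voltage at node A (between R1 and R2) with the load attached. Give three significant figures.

V ≈ 20.8 V

Below node A the series string R2+R3 = 1503 Ω sits in parallel with the 9190 Ω load: 1292 Ω.
V_A = 33.9 × 1292/(818 + 1292) = 20.8 V.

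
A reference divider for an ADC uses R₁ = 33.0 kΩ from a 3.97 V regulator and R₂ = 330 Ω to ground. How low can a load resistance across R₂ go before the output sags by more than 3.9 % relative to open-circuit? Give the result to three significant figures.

Output resistance R_th = R₁‖R₂ = (33000 × 330)/33330 = 326.7 Ω.
The fractional drop is R_th/(R_th + R_L); requiring this ≤ 0.0390 gives R_L ≥ R_th(1/0.0390 − 1) = 326.7 × 24.64 = 8.05 kΩ.

R_L(min) ≈ 8.05 kΩ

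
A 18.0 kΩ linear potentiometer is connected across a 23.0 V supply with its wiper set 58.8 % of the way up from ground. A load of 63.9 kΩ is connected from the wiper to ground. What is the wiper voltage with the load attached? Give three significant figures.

The wiper splits the pot into (1−α)R = 7.416 kΩ above and αR = 10.58 kΩ below.
Lower section ‖ load = 9.080 kΩ.
V_wiper = 23.0 × 9.080/(7.416 + 9.080) = 12.7 V.

V ≈ 12.7 V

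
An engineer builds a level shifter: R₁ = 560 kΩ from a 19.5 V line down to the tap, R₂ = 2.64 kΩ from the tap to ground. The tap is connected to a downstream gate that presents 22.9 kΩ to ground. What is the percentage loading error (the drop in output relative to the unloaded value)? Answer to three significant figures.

Unloaded V = 19.5 × 2.64/562.6 = 0.091497 V.
Loaded: R₂‖R_L = 2.367 kΩ, giving V = 19.5 × 2.367/562.4 = 0.082079 V.
Drop = (0.091497 − 0.082079) / 0.091497 = 10.3 %.

10.3 %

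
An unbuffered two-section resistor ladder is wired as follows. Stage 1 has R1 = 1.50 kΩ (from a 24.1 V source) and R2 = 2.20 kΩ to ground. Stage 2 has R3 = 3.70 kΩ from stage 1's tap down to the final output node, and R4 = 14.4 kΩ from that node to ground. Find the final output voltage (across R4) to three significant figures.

Stage 2 presents R3+R4 = 18.10 kΩ as a load on stage 1's tap.
Stage 1's lower leg becomes R2‖(R3+R4) = 1.962 kΩ, so V_mid = 24.1 × 1.962/3.462 = 13.66 V.
Stage 2 is itself unloaded: V_out = V_mid × R4/(R3+R4) = 13.66 × 14.4/18.10 = 10.9 V.

V_out ≈ 10.9 V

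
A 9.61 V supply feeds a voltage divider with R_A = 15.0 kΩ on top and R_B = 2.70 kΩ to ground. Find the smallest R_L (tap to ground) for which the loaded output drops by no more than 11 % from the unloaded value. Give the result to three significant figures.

Output resistance R_th = R_A‖R_B = (15.0 × 2.70)/17.70 = 2.288 kΩ.
The fractional drop is R_th/(R_th + R_L); requiring this ≤ 0.110 gives R_L ≥ R_th(1/0.110 − 1) = 2.288 × 8.091 = 18.5 kΩ.

R_L(min) ≈ 18.5 kΩ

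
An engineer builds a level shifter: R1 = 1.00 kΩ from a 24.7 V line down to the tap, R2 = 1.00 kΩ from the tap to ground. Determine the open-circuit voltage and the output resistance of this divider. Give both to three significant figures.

V_th = 12.3 V, R_th = 500 Ω

V_th is the open-circuit tap voltage: 24.7 × 1.00/(1.00 + 1.00) = 12.3 V.
With the supply zeroed, R1 and R2 appear in parallel from the tap: R_th = R1‖R2 = (1.00 × 1.00)/2.000 = 500 Ω.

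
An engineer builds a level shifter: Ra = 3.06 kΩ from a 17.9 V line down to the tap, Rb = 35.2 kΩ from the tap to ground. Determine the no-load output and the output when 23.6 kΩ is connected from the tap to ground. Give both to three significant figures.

Unloaded: 16.5 V; loaded: 14.7 V

Open-circuit: V = 17.9 × 35.2/(3.06 + 35.2) = 16.5 V.
With the load, Rb becomes Rb‖R_L = 14.13 kΩ, so V = 17.9 × 14.13/17.19 = 14.7 V.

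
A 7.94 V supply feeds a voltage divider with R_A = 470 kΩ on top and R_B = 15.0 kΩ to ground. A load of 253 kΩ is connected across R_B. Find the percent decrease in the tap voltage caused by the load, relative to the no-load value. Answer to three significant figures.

5.43 %

The divider's output (Thévenin) resistance is R_A‖R_B = 14.54 kΩ.
Fractional drop under load = R_th/(R_th + R_L) = 14.54 / (14.54 + 253) = 0.05433.
So the output falls by 5.43 %.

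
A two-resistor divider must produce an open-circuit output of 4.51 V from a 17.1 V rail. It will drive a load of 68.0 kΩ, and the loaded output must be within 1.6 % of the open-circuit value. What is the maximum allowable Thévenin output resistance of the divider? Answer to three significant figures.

Loading drop = R_th/(R_th + R_L) ≤ 0.0160, so R_th ≤ R_L · ε/(1−ε) = 68.0 kΩ × 0.0160/0.9840 = 1.11 kΩ.
(Any R1, R2 with R2/(R1+R2) = 0.264 and R1‖R2 ≤ 1.11 kΩ will meet the spec.)

R_th ≤ 1.11 kΩ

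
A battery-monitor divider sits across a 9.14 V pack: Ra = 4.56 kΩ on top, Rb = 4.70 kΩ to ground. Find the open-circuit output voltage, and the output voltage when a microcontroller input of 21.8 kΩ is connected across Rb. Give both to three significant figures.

Open-circuit: V = 9.14 × 4.70/(4.56 + 4.70) = 4.64 V.
With the load, Rb becomes Rb‖R_L = 3.866 kΩ, so V = 9.14 × 3.866/8.426 = 4.19 V.

Unloaded: 4.64 V; loaded: 4.19 V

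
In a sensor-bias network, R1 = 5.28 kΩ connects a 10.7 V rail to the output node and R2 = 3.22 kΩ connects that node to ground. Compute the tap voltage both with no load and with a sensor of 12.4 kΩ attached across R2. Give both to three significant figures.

Unloaded: 4.05 V; loaded: 3.49 V

Open-circuit: V = 10.7 × 3.22/(5.28 + 3.22) = 4.05 V.
With the load, R2 becomes R2‖R_L = 2.556 kΩ, so V = 10.7 × 2.556/7.836 = 3.49 V.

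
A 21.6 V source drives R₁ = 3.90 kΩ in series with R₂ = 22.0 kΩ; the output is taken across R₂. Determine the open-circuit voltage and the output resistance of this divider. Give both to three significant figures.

V_th is the open-circuit tap voltage: 21.6 × 22.0/(3.90 + 22.0) = 18.3 V.
With the supply zeroed, R₁ and R₂ appear in parallel from the tap: R_th = R₁‖R₂ = (3.90 × 22.0)/25.90 = 3.31 kΩ.

V_th = 18.3 V, R_th = 3.31 kΩ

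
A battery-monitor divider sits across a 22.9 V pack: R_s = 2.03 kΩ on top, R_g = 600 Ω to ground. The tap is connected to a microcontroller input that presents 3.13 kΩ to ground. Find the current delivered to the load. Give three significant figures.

R_g‖R_L = 503.5 Ω; V_out = 22.9 × 503.5/2533 = 4.551 V.
I_L = V_out / R_L = 4.551 / 3.13 kΩ = 1.45 mA.

I_L ≈ 1.45 mA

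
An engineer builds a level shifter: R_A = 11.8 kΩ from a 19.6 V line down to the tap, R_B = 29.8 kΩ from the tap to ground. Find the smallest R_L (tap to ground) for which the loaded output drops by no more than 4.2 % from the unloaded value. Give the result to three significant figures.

Output resistance R_th = R_A‖R_B = (11.8 × 29.8)/41.60 = 8.453 kΩ.
The fractional drop is R_th/(R_th + R_L); requiring this ≤ 0.0420 gives R_L ≥ R_th(1/0.0420 − 1) = 8.453 × 22.81 = 193 kΩ.

R_L(min) ≈ 193 kΩ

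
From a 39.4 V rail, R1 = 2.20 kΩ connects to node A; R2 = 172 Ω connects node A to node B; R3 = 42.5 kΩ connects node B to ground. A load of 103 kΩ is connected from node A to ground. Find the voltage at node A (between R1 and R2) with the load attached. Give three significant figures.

Below node A the series string R2+R3 = 42670 Ω sits in parallel with the 103000 Ω load: 30170 Ω.
V_A = 39.4 × 30170/(2200 + 30170) = 36.7 V.

V ≈ 36.7 V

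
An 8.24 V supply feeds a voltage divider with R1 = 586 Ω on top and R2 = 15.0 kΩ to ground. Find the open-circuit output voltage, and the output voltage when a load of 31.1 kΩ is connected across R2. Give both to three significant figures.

Open-circuit: V = 8.24 × 15000/(586 + 15000) = 7.93 V.
With the load, R2 becomes R2‖R_L = 10120 Ω, so V = 8.24 × 10120/10710 = 7.79 V.

Unloaded: 7.93 V; loaded: 7.79 V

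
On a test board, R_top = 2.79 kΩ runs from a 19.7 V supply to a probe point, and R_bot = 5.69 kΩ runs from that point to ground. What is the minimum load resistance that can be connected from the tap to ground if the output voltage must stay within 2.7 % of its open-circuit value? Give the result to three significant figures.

Output resistance R_th = R_top‖R_bot = (2.79 × 5.69)/8.480 = 1.872 kΩ.
The fractional drop is R_th/(R_th + R_L); requiring this ≤ 0.0270 gives R_L ≥ R_th(1/0.0270 − 1) = 1.872 × 36.04 = 67.5 kΩ.

R_L(min) ≈ 67.5 kΩ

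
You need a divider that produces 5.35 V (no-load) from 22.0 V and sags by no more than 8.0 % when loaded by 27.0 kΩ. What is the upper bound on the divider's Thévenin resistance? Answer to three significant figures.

Loading drop = R_th/(R_th + R_L) ≤ 0.0800, so R_th ≤ R_L · ε/(1−ε) = 27.0 kΩ × 0.0800/0.9200 = 2.35 kΩ.

R_th ≤ 2.35 kΩ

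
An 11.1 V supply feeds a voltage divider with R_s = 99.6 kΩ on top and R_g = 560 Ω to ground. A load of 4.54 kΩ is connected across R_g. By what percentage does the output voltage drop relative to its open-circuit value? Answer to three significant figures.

The divider's output (Thévenin) resistance is R_s‖R_g = 556.9 Ω.
Fractional drop under load = R_th/(R_th + R_L) = 556.9 / (556.9 + 4540) = 0.1093.
So the output falls by 10.9 %.

10.9 %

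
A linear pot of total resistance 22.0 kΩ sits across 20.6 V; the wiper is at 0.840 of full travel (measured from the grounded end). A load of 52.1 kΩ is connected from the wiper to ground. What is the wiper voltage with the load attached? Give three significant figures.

V ≈ 16.4 V

The wiper splits the pot into (1−α)R = 3.520 kΩ above and αR = 18.48 kΩ below.
Lower section ‖ load = 13.64 kΩ.
V_wiper = 20.6 × 13.64/(3.520 + 13.64) = 16.4 V.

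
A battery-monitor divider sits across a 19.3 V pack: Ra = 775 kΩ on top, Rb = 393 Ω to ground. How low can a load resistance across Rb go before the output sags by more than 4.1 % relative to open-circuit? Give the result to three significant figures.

R_L(min) ≈ 9.19 kΩ

Output resistance R_th = Ra‖Rb = (775000 × 393)/775400 = 392.8 Ω.
The fractional drop is R_th/(R_th + R_L); requiring this ≤ 0.0410 gives R_L ≥ R_th(1/0.0410 − 1) = 392.8 × 23.39 = 9.19 kΩ.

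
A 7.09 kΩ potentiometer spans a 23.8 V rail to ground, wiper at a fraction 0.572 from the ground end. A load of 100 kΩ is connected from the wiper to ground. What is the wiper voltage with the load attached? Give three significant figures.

The wiper splits the pot into (1−α)R = 3.035 kΩ above and αR = 4.055 kΩ below.
Lower section ‖ load = 3.897 kΩ.
V_wiper = 23.8 × 3.897/(3.035 + 3.897) = 13.4 V.

V ≈ 13.4 V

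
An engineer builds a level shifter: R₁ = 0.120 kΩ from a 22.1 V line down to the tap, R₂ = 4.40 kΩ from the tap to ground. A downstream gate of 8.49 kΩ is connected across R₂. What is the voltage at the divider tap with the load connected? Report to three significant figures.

The load sits in parallel with R₂: R₂‖R_L = (4400 × 8490) / (4400 + 8490) = 2898 Ω.
V_out = 22.1 × 2898 / (120 + 2898) = 22.1 × 2898/3018 = 21.2 V.

V_out ≈ 21.2 V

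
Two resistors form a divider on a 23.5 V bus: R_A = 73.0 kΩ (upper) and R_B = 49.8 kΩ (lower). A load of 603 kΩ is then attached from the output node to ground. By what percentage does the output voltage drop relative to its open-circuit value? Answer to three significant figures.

The divider's output (Thévenin) resistance is R_A‖R_B = 29.60 kΩ.
Fractional drop under load = R_th/(R_th + R_L) = 29.60 / (29.60 + 603) = 0.04680.
So the output falls by 4.68 %.

4.68 %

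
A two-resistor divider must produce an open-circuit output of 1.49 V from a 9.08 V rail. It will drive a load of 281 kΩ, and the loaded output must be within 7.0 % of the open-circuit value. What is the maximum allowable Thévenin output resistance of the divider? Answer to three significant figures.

R_th ≤ 21.2 kΩ

Loading drop = R_th/(R_th + R_L) ≤ 0.0700, so R_th ≤ R_L · ε/(1−ε) = 281 kΩ × 0.0700/0.9300 = 21.2 kΩ.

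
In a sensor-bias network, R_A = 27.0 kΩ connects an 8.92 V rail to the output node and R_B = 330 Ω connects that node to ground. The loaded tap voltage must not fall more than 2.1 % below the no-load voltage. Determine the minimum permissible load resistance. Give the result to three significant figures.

Output resistance R_th = R_A‖R_B = (27000 × 330)/27330 = 326.0 Ω.
The fractional drop is R_th/(R_th + R_L); requiring this ≤ 0.0210 gives R_L ≥ R_th(1/0.0210 − 1) = 326.0 × 46.62 = 15.2 kΩ.

R_L(min) ≈ 15.2 kΩ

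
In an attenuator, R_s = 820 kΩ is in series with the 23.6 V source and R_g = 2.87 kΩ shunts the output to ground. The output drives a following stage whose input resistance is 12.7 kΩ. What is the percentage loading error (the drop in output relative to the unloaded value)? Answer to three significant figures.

18.4 %

Unloaded V = 23.6 × 2.87/822.9 = 0.08231 V.
Loaded: R_g‖R_L = 2.341 kΩ, giving V = 23.6 × 2.341/822.3 = 0.06718 V.
Drop = (0.08231 − 0.06718) / 0.08231 = 18.4 %.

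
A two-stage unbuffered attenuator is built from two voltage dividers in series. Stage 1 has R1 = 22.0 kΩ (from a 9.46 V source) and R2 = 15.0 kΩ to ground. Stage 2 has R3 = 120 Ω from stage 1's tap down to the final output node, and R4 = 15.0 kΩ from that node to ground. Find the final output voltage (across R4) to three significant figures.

V_out ≈ 2.39 V

Stage 2 presents R3+R4 = 15120 Ω as a load on stage 1's tap.
Stage 1's lower leg becomes R2‖(R3+R4) = 7530 Ω, so V_mid = 9.46 × 7530/29530 = 2.412 V.
Stage 2 is itself unloaded: V_out = V_mid × R4/(R3+R4) = 2.412 × 15000/15120 = 2.39 V.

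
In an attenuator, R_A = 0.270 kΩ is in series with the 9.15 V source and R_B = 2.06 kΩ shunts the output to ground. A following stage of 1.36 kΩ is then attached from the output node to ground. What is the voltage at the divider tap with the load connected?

The load sits in parallel with R_B: R_B‖R_L = (2060 × 1360) / (2060 + 1360) = 819.2 Ω.
V_out = 9.15 × 819.2 / (270 + 819.2) = 9.15 × 819.2/1089 = 6.88 V.
(Unloaded it would have been 8.09 V.)

V_out ≈ 6.88 V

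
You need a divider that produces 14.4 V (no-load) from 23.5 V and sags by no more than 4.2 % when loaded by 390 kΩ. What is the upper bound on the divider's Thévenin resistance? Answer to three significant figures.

R_th ≤ 17.1 kΩ

Loading drop = R_th/(R_th + R_L) ≤ 0.0420, so R_th ≤ R_L · ε/(1−ε) = 390 kΩ × 0.0420/0.9580 = 17.1 kΩ.
(Any R1, R2 with R2/(R1+R2) = 0.613 and R1‖R2 ≤ 17.1 kΩ will meet the spec.)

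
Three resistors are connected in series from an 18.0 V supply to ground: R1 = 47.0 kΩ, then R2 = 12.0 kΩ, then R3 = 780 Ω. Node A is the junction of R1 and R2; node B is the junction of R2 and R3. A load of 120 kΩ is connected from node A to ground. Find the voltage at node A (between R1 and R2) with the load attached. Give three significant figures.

V ≈ 3.55 V

Below node A the series string R2+R3 = 12780 Ω sits in parallel with the 120000 Ω load: 11550 Ω.
V_A = 18.0 × 11550/(47000 + 11550) = 3.55 V.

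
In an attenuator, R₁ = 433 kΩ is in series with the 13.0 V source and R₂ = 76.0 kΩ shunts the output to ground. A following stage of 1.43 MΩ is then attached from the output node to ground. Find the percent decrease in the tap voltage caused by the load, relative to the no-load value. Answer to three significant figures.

The divider's output (Thévenin) resistance is R₁‖R₂ = 64.65 kΩ.
Fractional drop under load = R_th/(R_th + R_L) = 64.65 / (64.65 + 1430) = 0.04326.
So the output falls by 4.33 %.

4.33 %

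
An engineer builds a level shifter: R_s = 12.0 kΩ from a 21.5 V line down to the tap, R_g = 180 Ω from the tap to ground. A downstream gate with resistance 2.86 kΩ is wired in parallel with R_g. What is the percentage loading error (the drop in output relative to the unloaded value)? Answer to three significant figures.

The divider's output (Thévenin) resistance is R_s‖R_g = 177.3 Ω.
Fractional drop under load = R_th/(R_th + R_L) = 177.3 / (177.3 + 2860) = 0.05839.
So the output falls by 5.84 %.

5.84 %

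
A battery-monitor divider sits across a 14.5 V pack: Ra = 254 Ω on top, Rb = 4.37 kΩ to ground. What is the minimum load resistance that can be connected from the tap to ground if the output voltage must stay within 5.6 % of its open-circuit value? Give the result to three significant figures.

Output resistance R_th = Ra‖Rb = (254 × 4370)/4624 = 240.0 Ω.
The fractional drop is R_th/(R_th + R_L); requiring this ≤ 0.0560 gives R_L ≥ R_th(1/0.0560 − 1) = 240.0 × 16.86 = 4.05 kΩ.

R_L(min) ≈ 4.05 kΩ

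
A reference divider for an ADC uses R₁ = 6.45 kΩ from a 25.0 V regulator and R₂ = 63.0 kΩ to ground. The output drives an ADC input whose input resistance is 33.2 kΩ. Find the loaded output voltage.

The load sits in parallel with R₂: R₂‖R_L = (63.0 × 33.2) / (63.0 + 33.2) = 21.74 kΩ.
V_out = 25.0 × 21.74 / (6.45 + 21.74) = 25.0 × 21.74/28.19 = 19.3 V.

V_out ≈ 19.3 V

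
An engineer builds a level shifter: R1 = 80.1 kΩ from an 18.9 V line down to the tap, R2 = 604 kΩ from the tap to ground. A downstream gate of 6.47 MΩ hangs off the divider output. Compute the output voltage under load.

V_out ≈ 16.5 V

The load sits in parallel with R2: R2‖R_L = (604 × 6470) / (604 + 6470) = 552.4 kΩ.
V_out = 18.9 × 552.4 / (80.1 + 552.4) = 18.9 × 552.4/632.5 = 16.5 V.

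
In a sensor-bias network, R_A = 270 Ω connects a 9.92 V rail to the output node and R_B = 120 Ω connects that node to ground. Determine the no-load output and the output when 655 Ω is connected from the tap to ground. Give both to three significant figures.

Unloaded: 3.05 V; loaded: 2.71 V

Open-circuit: V = 9.92 × 120/(270 + 120) = 3.05 V.
With the load, R_B becomes R_B‖R_L = 101.4 Ω, so V = 9.92 × 101.4/371.4 = 2.71 V.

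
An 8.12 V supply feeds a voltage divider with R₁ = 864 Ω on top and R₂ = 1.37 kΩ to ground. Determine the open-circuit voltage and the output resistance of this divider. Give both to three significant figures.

V_th is the open-circuit tap voltage: 8.12 × 1370/(864 + 1370) = 4.98 V.
With the supply zeroed, R₁ and R₂ appear in parallel from the tap: R_th = R₁‖R₂ = (864 × 1370)/2234 = 530 Ω.

V_th = 4.98 V, R_th = 530 Ω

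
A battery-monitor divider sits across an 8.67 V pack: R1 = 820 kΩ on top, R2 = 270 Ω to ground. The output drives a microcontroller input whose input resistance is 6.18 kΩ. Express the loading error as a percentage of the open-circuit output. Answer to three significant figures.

The divider's output (Thévenin) resistance is R1‖R2 = 269.9 Ω.
Fractional drop under load = R_th/(R_th + R_L) = 269.9 / (269.9 + 6180) = 0.04185.
So the output falls by 4.18 %.

4.18 %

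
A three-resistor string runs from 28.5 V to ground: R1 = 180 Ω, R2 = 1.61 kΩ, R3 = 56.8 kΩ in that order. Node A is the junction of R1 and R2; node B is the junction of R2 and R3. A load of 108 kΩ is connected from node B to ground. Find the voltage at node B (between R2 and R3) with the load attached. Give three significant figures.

V ≈ 27.2 V

At node B, R3 is in parallel with the load: R3‖R_L = 37220 Ω.
Below node A the resistance is R2 + (R3‖R_L) = 38830 Ω, so V_A = 28.5 × 38830/39010 = 28.37 V.
Then V_B = V_A × (R3‖R_L)/(R2 + R3‖R_L) = 28.37 × 37220/38830 = 27.2 V.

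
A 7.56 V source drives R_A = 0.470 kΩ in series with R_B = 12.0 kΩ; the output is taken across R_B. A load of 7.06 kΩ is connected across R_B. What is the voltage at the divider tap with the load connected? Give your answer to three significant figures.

V_out ≈ 6.84 V

The load sits in parallel with R_B: R_B‖R_L = (12000 × 7060) / (12000 + 7060) = 4445 Ω.
V_out = 7.56 × 4445 / (470 + 4445) = 7.56 × 4445/4915 = 6.84 V.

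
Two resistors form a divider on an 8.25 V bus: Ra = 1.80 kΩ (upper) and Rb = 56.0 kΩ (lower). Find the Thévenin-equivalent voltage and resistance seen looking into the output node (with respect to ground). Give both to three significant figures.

V_th = 7.99 V, R_th = 1.74 kΩ

V_th is the open-circuit tap voltage: 8.25 × 56.0/(1.80 + 56.0) = 7.99 V.
With the supply zeroed, Ra and Rb appear in parallel from the tap: R_th = Ra‖Rb = (1.80 × 56.0)/57.80 = 1.74 kΩ.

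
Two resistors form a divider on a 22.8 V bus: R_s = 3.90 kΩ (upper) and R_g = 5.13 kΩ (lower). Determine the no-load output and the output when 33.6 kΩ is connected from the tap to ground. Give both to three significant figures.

Open-circuit: V = 22.8 × 5.13/(3.90 + 5.13) = 13.0 V.
With the load, R_g becomes R_g‖R_L = 4.451 kΩ, so V = 22.8 × 4.451/8.351 = 12.2 V.

Unloaded: 13.0 V; loaded: 12.2 V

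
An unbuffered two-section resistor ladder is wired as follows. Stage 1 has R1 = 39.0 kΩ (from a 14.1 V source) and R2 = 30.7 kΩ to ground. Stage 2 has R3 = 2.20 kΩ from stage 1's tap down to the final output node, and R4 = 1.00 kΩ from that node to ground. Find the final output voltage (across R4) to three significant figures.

V_out ≈ 0.305 V

Stage 2 presents R3+R4 = 3.200 kΩ as a load on stage 1's tap.
Stage 1's lower leg becomes R2‖(R3+R4) = 2.898 kΩ, so V_mid = 14.1 × 2.898/41.90 = 0.9752 V.
Stage 2 is itself unloaded: V_out = V_mid × R4/(R3+R4) = 0.9752 × 1.00/3.200 = 0.305 V.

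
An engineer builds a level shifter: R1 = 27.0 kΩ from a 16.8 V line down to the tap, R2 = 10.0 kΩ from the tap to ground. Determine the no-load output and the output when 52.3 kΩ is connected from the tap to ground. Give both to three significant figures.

Unloaded: 4.54 V; loaded: 3.98 V

Open-circuit: V = 16.8 × 10.0/(27.0 + 10.0) = 4.54 V.
With the load, R2 becomes R2‖R_L = 8.395 kΩ, so V = 16.8 × 8.395/35.39 = 3.98 V.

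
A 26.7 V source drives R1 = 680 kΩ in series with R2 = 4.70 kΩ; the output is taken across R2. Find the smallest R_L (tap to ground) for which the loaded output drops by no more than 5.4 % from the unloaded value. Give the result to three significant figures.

Output resistance R_th = R1‖R2 = (680 × 4.70)/684.7 = 4.668 kΩ.
The fractional drop is R_th/(R_th + R_L); requiring this ≤ 0.0540 gives R_L ≥ R_th(1/0.0540 − 1) = 4.668 × 17.52 = 81.8 kΩ.

R_L(min) ≈ 81.8 kΩ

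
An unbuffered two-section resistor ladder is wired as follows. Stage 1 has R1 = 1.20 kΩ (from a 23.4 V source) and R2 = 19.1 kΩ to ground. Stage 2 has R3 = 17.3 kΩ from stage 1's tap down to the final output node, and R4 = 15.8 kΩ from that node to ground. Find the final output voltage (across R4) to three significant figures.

V_out ≈ 10.2 V

Stage 2 presents R3+R4 = 33.10 kΩ as a load on stage 1's tap.
Stage 1's lower leg becomes R2‖(R3+R4) = 12.11 kΩ, so V_mid = 23.4 × 12.11/13.31 = 21.29 V.
Stage 2 is itself unloaded: V_out = V_mid × R4/(R3+R4) = 21.29 × 15.8/33.10 = 10.2 V.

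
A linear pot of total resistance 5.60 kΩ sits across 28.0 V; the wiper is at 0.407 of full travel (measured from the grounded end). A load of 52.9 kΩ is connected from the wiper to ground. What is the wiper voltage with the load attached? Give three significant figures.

V ≈ 11.1 V

The wiper splits the pot into (1−α)R = 3.321 kΩ above and αR = 2.279 kΩ below.
Lower section ‖ load = 2.185 kΩ.
V_wiper = 28.0 × 2.185/(3.321 + 2.185) = 11.1 V.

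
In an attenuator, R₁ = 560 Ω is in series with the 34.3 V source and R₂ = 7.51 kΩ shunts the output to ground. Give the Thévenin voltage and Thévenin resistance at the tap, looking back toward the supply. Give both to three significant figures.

V_th is the open-circuit tap voltage: 34.3 × 7510/(560 + 7510) = 31.9 V.
With the supply zeroed, R₁ and R₂ appear in parallel from the tap: R_th = R₁‖R₂ = (560 × 7510)/8070 = 521 Ω.

V_th = 31.9 V, R_th = 521 Ω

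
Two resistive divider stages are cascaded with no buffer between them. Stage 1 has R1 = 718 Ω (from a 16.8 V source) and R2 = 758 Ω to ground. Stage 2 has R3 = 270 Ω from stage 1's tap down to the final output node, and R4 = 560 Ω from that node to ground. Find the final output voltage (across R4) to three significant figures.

Stage 2 presents R3+R4 = 830.0 Ω as a load on stage 1's tap.
Stage 1's lower leg becomes R2‖(R3+R4) = 396.2 Ω, so V_mid = 16.8 × 396.2/1114 = 5.974 V.
Stage 2 is itself unloaded: V_out = V_mid × R4/(R3+R4) = 5.974 × 560/830.0 = 4.03 V.

V_out ≈ 4.03 V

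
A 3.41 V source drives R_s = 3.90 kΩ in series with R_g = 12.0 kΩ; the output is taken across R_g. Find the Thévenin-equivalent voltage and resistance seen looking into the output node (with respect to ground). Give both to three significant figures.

V_th = 2.57 V, R_th = 2.94 kΩ

V_th is the open-circuit tap voltage: 3.41 × 12.0/(3.90 + 12.0) = 2.57 V.
With the supply zeroed, R_s and R_g appear in parallel from the tap: R_th = R_s‖R_g = (3.90 × 12.0)/15.90 = 2.94 kΩ.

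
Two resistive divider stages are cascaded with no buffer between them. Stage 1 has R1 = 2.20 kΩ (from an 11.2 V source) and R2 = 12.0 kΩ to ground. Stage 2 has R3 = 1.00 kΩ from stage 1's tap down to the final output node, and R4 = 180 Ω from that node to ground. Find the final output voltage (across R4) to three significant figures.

V_out ≈ 0.561 V

Stage 2 presents R3+R4 = 1180 Ω as a load on stage 1's tap.
Stage 1's lower leg becomes R2‖(R3+R4) = 1074 Ω, so V_mid = 11.2 × 1074/3274 = 3.675 V.
Stage 2 is itself unloaded: V_out = V_mid × R4/(R3+R4) = 3.675 × 180/1180 = 0.561 V.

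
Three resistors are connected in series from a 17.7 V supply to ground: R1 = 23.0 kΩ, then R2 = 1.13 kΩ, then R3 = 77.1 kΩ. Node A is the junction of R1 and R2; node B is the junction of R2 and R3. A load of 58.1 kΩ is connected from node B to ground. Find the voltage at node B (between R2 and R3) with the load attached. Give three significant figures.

V ≈ 10.2 V

At node B, R3 is in parallel with the load: R3‖R_L = 33.13 kΩ.
Below node A the resistance is R2 + (R3‖R_L) = 34.26 kΩ, so V_A = 17.7 × 34.26/57.26 = 10.59 V.
Then V_B = V_A × (R3‖R_L)/(R2 + R3‖R_L) = 10.59 × 33.13/34.26 = 10.2 V.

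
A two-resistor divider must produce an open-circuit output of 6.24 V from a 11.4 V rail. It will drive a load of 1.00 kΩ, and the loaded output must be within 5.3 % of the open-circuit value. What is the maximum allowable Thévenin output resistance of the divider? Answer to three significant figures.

R_th ≤ 56.0 Ω

Loading drop = R_th/(R_th + R_L) ≤ 0.0530, so R_th ≤ R_L · ε/(1−ε) = 1.00 kΩ × 0.0530/0.9470 = 56.0 Ω.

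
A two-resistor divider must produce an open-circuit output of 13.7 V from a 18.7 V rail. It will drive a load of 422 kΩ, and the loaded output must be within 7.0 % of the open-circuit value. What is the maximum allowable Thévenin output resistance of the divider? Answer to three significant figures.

R_th ≤ 31.8 kΩ

Loading drop = R_th/(R_th + R_L) ≤ 0.0700, so R_th ≤ R_L · ε/(1−ε) = 422 kΩ × 0.0700/0.9300 = 31.8 kΩ.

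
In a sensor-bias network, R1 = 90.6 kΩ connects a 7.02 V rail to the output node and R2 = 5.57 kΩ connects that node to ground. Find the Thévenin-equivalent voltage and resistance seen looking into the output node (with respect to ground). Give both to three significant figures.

V_th = 0.407 V, R_th = 5.25 kΩ

V_th is the open-circuit tap voltage: 7.02 × 5.57/(90.6 + 5.57) = 0.407 V.
With the supply zeroed, R1 and R2 appear in parallel from the tap: R_th = R1‖R2 = (90.6 × 5.57)/96.17 = 5.25 kΩ.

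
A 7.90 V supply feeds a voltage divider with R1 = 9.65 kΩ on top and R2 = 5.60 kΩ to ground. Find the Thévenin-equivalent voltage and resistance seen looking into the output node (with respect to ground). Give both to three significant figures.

V_th is the open-circuit tap voltage: 7.90 × 5.60/(9.65 + 5.60) = 2.90 V.
With the supply zeroed, R1 and R2 appear in parallel from the tap: R_th = R1‖R2 = (9.65 × 5.60)/15.25 = 3.54 kΩ.

V_th = 2.90 V, R_th = 3.54 kΩ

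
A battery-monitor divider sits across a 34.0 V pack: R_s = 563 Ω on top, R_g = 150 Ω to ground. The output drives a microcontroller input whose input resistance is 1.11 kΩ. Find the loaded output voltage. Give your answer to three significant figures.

The load sits in parallel with R_g: R_g‖R_L = (150 × 1110) / (150 + 1110) = 132.1 Ω.
V_out = 34.0 × 132.1 / (563 + 132.1) = 34.0 × 132.1/695.1 = 6.46 V.

V_out ≈ 6.46 V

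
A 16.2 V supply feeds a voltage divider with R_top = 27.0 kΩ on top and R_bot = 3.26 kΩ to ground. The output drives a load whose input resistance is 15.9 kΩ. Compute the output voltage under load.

V_out ≈ 1.48 V

The load sits in parallel with R_bot: R_bot‖R_L = (3.26 × 15.9) / (3.26 + 15.9) = 2.705 kΩ.
V_out = 16.2 × 2.705 / (27.0 + 2.705) = 16.2 × 2.705/29.71 = 1.48 V.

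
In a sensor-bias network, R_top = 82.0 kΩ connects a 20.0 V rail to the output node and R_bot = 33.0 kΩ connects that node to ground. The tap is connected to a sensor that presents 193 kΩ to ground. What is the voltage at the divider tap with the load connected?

V_out ≈ 5.12 V

The load sits in parallel with R_bot: R_bot‖R_L = (33.0 × 193) / (33.0 + 193) = 28.18 kΩ.
V_out = 20.0 × 28.18 / (82.0 + 28.18) = 20.0 × 28.18/110.2 = 5.12 V.
(Unloaded it would have been 5.74 V.)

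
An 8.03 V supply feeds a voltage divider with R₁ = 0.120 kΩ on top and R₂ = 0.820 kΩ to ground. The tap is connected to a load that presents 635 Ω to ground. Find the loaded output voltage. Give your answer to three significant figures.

V_out ≈ 6.01 V

The load sits in parallel with R₂: R₂‖R_L = (820 × 635) / (820 + 635) = 357.9 Ω.
V_out = 8.03 × 357.9 / (120 + 357.9) = 8.03 × 357.9/477.9 = 6.01 V.
(Unloaded it would have been 7.00 V.)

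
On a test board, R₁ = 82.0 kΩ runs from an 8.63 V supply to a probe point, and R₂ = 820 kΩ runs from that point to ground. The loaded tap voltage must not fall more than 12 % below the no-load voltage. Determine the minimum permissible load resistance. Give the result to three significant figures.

Output resistance R_th = R₁‖R₂ = (82.0 × 820)/902.0 = 74.55 kΩ.
The fractional drop is R_th/(R_th + R_L); requiring this ≤ 0.120 gives R_L ≥ R_th(1/0.120 − 1) = 74.55 × 7.333 = 547 kΩ.

R_L(min) ≈ 547 kΩ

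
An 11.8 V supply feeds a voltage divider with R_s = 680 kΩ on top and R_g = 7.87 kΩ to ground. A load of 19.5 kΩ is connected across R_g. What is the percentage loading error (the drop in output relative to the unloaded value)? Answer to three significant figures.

Unloaded V = 11.8 × 7.87/687.9 = 0.1350 V.
Loaded: R_g‖R_L = 5.607 kΩ, giving V = 11.8 × 5.607/685.6 = 0.09650 V.
Drop = (0.1350 − 0.09650) / 0.1350 = 28.5 %.

28.5 %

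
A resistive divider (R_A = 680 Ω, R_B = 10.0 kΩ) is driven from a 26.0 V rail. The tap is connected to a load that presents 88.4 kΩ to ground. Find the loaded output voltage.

The load sits in parallel with R_B: R_B‖R_L = (10000 × 88400) / (10000 + 88400) = 8984 Ω.
V_out = 26.0 × 8984 / (680 + 8984) = 26.0 × 8984/9664 = 24.2 V.
(Unloaded it would have been 24.3 V.)

V_out ≈ 24.2 V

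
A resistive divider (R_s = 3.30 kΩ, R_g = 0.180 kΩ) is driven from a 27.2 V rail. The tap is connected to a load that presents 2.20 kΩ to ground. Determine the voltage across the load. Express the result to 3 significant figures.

The load sits in parallel with R_g: R_g‖R_L = (180 × 2200) / (180 + 2200) = 166.4 Ω.
V_out = 27.2 × 166.4 / (3300 + 166.4) = 27.2 × 166.4/3466 = 1.31 V.

V_out ≈ 1.31 V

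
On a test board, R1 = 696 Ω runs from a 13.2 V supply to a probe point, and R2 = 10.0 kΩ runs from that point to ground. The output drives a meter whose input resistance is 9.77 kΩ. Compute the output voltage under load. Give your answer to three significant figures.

V_out ≈ 11.6 V

The load sits in parallel with R2: R2‖R_L = (10000 × 9770) / (10000 + 9770) = 4942 Ω.
V_out = 13.2 × 4942 / (696 + 4942) = 13.2 × 4942/5638 = 11.6 V.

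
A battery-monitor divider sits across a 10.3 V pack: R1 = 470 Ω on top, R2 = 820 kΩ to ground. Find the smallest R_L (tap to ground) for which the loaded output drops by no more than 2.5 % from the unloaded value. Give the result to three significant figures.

Output resistance R_th = R1‖R2 = (470 × 820000)/820500 = 469.7 Ω.
The fractional drop is R_th/(R_th + R_L); requiring this ≤ 0.0250 gives R_L ≥ R_th(1/0.0250 − 1) = 469.7 × 39.00 = 18.3 kΩ.

R_L(min) ≈ 18.3 kΩ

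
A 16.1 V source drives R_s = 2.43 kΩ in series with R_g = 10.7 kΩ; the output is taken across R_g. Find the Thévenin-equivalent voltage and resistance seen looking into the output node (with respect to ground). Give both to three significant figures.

V_th is the open-circuit tap voltage: 16.1 × 10.7/(2.43 + 10.7) = 13.1 V.
With the supply zeroed, R_s and R_g appear in parallel from the tap: R_th = R_s‖R_g = (2.43 × 10.7)/13.13 = 1.98 kΩ.

V_th = 13.1 V, R_th = 1.98 kΩ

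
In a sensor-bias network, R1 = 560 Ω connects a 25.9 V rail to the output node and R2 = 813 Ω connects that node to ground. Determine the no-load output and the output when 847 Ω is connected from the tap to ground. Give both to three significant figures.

Open-circuit: V = 25.9 × 813/(560 + 813) = 15.3 V.
With the load, R2 becomes R2‖R_L = 414.8 Ω, so V = 25.9 × 414.8/974.8 = 11.0 V.

Unloaded: 15.3 V; loaded: 11.0 V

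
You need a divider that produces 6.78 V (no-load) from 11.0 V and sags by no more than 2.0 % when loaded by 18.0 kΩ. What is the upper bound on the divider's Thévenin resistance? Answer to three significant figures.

Loading drop = R_th/(R_th + R_L) ≤ 0.0200, so R_th ≤ R_L · ε/(1−ε) = 18.0 kΩ × 0.0200/0.9800 = 367 Ω.

R_th ≤ 367 Ω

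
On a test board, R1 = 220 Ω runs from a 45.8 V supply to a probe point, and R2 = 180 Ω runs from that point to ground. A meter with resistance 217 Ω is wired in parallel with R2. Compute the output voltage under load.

The load sits in parallel with R2: R2‖R_L = (180 × 217) / (180 + 217) = 98.39 Ω.
V_out = 45.8 × 98.39 / (220 + 98.39) = 45.8 × 98.39/318.4 = 14.2 V.

V_out ≈ 14.2 V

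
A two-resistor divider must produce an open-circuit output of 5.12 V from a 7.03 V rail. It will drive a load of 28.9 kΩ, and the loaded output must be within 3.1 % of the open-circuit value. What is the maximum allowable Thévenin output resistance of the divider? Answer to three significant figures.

Loading drop = R_th/(R_th + R_L) ≤ 0.0310, so R_th ≤ R_L · ε/(1−ε) = 28.9 kΩ × 0.0310/0.9690 = 925 Ω.
(Any R1, R2 with R2/(R1+R2) = 0.728 and R1‖R2 ≤ 925 Ω will meet the spec.)

R_th ≤ 925 Ω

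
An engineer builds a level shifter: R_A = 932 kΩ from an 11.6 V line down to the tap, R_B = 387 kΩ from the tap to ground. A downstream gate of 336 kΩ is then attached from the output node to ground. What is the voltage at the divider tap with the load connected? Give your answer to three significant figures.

V_out ≈ 1.88 V

The load sits in parallel with R_B: R_B‖R_L = (387 × 336) / (387 + 336) = 179.9 kΩ.
V_out = 11.6 × 179.9 / (932 + 179.9) = 11.6 × 179.9/1112 = 1.88 V.
(Unloaded it would have been 3.40 V.)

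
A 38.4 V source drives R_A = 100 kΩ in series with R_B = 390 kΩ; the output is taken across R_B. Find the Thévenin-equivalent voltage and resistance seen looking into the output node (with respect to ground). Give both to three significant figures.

V_th = 30.6 V, R_th = 79.6 kΩ

V_th is the open-circuit tap voltage: 38.4 × 390/(100 + 390) = 30.6 V.
With the supply zeroed, R_A and R_B appear in parallel from the tap: R_th = R_A‖R_B = (100 × 390)/490.0 = 79.6 kΩ.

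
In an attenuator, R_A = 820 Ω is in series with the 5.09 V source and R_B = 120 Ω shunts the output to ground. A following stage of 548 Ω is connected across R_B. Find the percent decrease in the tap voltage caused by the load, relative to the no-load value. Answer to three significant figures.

16.0 %

The divider's output (Thévenin) resistance is R_A‖R_B = 104.7 Ω.
Fractional drop under load = R_th/(R_th + R_L) = 104.7 / (104.7 + 548) = 0.1604.
So the output falls by 16.0 %.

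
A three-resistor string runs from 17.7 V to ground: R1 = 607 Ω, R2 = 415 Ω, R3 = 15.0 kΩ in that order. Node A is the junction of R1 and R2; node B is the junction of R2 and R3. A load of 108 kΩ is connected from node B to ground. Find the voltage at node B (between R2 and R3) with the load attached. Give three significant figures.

At node B, R3 is in parallel with the load: R3‖R_L = 13170 Ω.
Below node A the resistance is R2 + (R3‖R_L) = 13590 Ω, so V_A = 17.7 × 13590/14190 = 16.94 V.
Then V_B = V_A × (R3‖R_L)/(R2 + R3‖R_L) = 16.94 × 13170/13590 = 16.4 V.

V ≈ 16.4 V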